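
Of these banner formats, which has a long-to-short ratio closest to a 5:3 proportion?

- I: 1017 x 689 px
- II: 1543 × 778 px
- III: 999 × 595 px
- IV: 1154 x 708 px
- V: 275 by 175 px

III

Ratios (long/short): I ≈ 1.476; II ≈ 1.983; III ≈ 1.679; IV ≈ 1.630; V ≈ 1.571.
5:3 ≈ 1.667; option III is nearest (Δ 0.012).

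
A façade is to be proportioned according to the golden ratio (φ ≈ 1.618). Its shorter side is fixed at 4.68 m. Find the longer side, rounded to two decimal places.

7.57 m

golden ratio ≈ 1.61803.
Longer side = 4.68 × 1.61803 ≈ 7.5724 → 7.57 m.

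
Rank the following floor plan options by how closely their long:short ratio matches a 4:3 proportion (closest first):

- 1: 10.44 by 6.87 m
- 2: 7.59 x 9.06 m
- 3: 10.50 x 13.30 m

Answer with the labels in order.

3, 2, 1

Ratios: 1 = 10.44 / 6.87 ≈ 1.520; 2 = 9.06 / 7.59 ≈ 1.194; 3 = 13.30 / 10.50 ≈ 1.267.
|Δ from 1.333|: 1 0.187; 2 0.139; 3 0.066.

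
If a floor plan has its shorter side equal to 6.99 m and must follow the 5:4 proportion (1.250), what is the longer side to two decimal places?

8.74 m

5:4 = 1.25000.
Longer side = 6.99 × 1.25000 ≈ 8.7375 → 8.74 m.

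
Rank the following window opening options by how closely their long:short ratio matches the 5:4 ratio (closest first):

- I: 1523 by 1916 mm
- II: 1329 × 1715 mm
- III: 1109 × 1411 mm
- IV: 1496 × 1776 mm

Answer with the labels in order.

I: 1916/1523 ≈ 1.258 → |1.258 − 1.250| = 0.008
II: 1715/1329 ≈ 1.290 → |1.290 − 1.250| = 0.040
III: 1411/1109 ≈ 1.272 → |1.272 − 1.250| = 0.022
IV: 1776/1496 ≈ 1.187 → |1.187 − 1.250| = 0.063

I, III, II, IV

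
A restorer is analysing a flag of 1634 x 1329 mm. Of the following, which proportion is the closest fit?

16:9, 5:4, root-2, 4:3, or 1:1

5:4

1634/1329 ≈ 1.229. Nearest candidates are 5:4 (1.250, off by 0.021) and 4:3 (1.333, off by 0.104).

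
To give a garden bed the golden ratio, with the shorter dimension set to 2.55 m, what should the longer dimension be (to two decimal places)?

golden ratio ≈ 1.61803.
Longer side = 2.55 × 1.61803 ≈ 4.1260 → 4.13 m.

4.13 m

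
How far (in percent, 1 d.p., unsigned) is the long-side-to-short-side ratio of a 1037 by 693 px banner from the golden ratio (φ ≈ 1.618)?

Ratio = 1037 / 693 ≈ 1.4964.
Ideal golden ratio ≈ 1.6180. |1.4964 − 1.6180| / 1.6180 ≈ 7.52% → 7.5%.

7.5%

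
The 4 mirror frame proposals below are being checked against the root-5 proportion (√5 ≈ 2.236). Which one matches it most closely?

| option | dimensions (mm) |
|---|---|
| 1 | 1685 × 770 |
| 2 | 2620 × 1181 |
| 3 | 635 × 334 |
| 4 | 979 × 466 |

2

Target root-5 ≈ 2.236.
1: 2.188 (Δ0.048)  2: 2.218 (Δ0.018)  3: 1.901 (Δ0.335)  4: 2.101 (Δ0.135)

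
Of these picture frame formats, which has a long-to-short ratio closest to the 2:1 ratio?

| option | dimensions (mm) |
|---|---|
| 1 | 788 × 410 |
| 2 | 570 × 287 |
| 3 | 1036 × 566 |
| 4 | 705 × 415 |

2

Target 2:1 ≈ 2.000.
1: 1.922 (Δ0.078)  2: 1.986 (Δ0.014)  3: 1.830 (Δ0.170)  4: 1.699 (Δ0.301)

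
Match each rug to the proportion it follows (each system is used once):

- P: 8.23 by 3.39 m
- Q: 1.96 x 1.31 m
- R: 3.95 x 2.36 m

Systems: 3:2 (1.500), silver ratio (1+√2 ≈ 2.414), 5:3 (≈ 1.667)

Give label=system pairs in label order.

Ratios: P ≈ 2.428; Q ≈ 1.496; R ≈ 1.674.
Targets: 3:2 ≈ 1.500; silver ratio ≈ 2.414; 5:3 ≈ 1.667.

P=silver ratio, Q=3:2, R=5:3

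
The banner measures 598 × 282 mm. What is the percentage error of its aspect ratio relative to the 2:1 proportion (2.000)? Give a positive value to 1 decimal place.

Ratio = 598 / 282 ≈ 2.1206.
Ideal 2:1 = 2.0000. |2.1206 − 2.0000| / 2.0000 ≈ 6.03% → 6.0%.

6.0%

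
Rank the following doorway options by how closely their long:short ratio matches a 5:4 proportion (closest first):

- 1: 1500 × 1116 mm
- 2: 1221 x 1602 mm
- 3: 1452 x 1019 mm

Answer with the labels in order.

1: 1500/1116 ≈ 1.344 → |1.344 − 1.250| = 0.094
2: 1602/1221 ≈ 1.312 → |1.312 − 1.250| = 0.062
3: 1452/1019 ≈ 1.425 → |1.425 − 1.250| = 0.175

2, 1, 3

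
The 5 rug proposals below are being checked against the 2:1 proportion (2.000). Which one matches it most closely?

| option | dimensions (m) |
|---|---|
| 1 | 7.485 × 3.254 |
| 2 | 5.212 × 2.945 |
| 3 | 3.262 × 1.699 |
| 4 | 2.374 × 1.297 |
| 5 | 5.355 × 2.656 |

5

Ratios (long/short): 1 ≈ 2.300; 2 ≈ 1.770; 3 ≈ 1.920; 4 ≈ 1.830; 5 ≈ 2.016.
2:1 ≈ 2.000; option 5 is nearest (Δ 0.016).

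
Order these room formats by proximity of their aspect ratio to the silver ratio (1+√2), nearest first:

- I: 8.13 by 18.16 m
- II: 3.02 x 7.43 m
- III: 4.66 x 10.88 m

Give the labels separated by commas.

I: 18.16/8.13 ≈ 2.234 → |2.234 − 2.414| = 0.180
II: 7.43/3.02 ≈ 2.460 → |2.460 − 2.414| = 0.046
III: 10.88/4.66 ≈ 2.335 → |2.335 − 2.414| = 0.079

II, III, I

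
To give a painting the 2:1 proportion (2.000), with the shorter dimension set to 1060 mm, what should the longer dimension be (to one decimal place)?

2:1 = 2.00000.
Longer side = 1060 × 2.00000 ≈ 2120.000 → 2120.0 mm.

2120.0 mm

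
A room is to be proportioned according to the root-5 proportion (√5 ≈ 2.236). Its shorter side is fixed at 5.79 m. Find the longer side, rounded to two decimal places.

12.95 m

root-5 ≈ 2.23607.
Longer side = 5.79 × 2.23607 ≈ 12.9468 → 12.95 m.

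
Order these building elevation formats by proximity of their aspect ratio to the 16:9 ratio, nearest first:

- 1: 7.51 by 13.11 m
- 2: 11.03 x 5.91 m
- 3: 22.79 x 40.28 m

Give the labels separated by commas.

Ratios: 1 = 13.11 / 7.51 ≈ 1.746; 2 = 11.03 / 5.91 ≈ 1.866; 3 = 40.28 / 22.79 ≈ 1.767.
|Δ from 1.778|: 1 0.032; 2 0.088; 3 0.011.

3, 1, 2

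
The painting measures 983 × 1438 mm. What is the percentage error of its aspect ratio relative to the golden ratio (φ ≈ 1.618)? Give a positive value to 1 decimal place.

Ratio = 1438 / 983 ≈ 1.4629.
Ideal golden ratio ≈ 1.6180. |1.4629 − 1.6180| / 1.6180 ≈ 9.59% → 9.6%.

9.6%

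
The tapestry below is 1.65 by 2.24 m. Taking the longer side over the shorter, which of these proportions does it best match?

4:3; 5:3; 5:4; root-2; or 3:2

4:3

Ratio = 2.24 / 1.65 ≈ 1.358.
Distances: 4:3 1.333 (Δ 0.025); 5:3 1.667 (Δ 0.309); 5:4 1.250 (Δ 0.108); root-2 1.414 (Δ 0.056); 3:2 1.500 (Δ 0.142).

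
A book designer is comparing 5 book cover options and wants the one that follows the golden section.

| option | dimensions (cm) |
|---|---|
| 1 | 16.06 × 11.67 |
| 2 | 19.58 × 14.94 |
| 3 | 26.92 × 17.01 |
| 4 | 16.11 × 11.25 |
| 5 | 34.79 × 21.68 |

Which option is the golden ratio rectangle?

5

Target golden ratio ≈ 1.618.
1: 1.376 (Δ0.242)  2: 1.311 (Δ0.307)  3: 1.583 (Δ0.035)  4: 1.432 (Δ0.186)  5: 1.605 (Δ0.013)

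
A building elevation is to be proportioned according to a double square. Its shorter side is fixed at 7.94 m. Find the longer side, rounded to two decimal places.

15.88 m

2:1 = 2.00000.
Longer side = 7.94 × 2.00000 ≈ 15.8800 → 15.88 m.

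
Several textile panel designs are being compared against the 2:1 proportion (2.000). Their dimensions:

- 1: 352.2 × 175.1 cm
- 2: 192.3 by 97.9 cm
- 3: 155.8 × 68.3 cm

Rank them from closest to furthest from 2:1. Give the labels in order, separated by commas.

Ratios: 1 = 352.2 / 175.1 ≈ 2.011; 2 = 192.3 / 97.9 ≈ 1.964; 3 = 155.8 / 68.3 ≈ 2.281.
|Δ from 2.000|: 1 0.011; 2 0.036; 3 0.281.

1, 2, 3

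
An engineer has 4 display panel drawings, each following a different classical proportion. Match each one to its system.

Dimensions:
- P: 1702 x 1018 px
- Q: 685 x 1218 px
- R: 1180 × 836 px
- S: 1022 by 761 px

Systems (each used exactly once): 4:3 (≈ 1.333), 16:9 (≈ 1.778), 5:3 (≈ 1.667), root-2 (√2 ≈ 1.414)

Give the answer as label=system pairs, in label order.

P=5:3, Q=16:9, R=root-2, S=4:3

P = 1702/1018 ≈ 1.672 → 5:3 (1.667)
Q = 1218/685 ≈ 1.778 → 16:9 (1.778)
R = 1180/836 ≈ 1.411 → root-2 (1.414)
S = 1022/761 ≈ 1.343 → 4:3 (1.333)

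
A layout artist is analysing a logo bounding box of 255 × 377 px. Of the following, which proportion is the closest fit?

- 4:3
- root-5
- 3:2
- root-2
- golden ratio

Ratio = 377 / 255 ≈ 1.478.
Distances: 4:3 1.333 (Δ 0.145); root-5 2.236 (Δ 0.758); 3:2 1.500 (Δ 0.022); root-2 1.414 (Δ 0.064); golden ratio 1.618 (Δ 0.140).

3:2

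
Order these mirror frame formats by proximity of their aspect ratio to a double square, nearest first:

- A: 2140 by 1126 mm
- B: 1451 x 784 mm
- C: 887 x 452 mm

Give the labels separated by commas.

A: 2140/1126 ≈ 1.901 → |1.901 − 2.000| = 0.099
B: 1451/784 ≈ 1.851 → |1.851 − 2.000| = 0.149
C: 887/452 ≈ 1.962 → |1.962 − 2.000| = 0.038

C, A, B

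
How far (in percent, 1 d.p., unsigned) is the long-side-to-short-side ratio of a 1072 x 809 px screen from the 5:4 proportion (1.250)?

Ratio = 1072 / 809 ≈ 1.3251.
Ideal 5:4 = 1.2500. |1.3251 − 1.2500| / 1.2500 ≈ 6.01% → 6.0%.

6.0%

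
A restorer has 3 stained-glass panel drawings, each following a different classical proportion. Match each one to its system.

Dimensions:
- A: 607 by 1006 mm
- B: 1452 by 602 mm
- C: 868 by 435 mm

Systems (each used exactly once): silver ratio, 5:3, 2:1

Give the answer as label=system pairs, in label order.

A = 1006/607 ≈ 1.657 → 5:3 (1.667)
B = 1452/602 ≈ 2.412 → silver ratio (2.414)
C = 868/435 ≈ 1.995 → 2:1 (2.000)

A=5:3, B=silver ratio, C=2:1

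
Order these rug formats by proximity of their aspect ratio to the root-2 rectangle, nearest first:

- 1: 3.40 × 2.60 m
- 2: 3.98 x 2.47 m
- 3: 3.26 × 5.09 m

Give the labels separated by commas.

1: 3.40/2.60 ≈ 1.308 → |1.308 − 1.414| = 0.106
2: 3.98/2.47 ≈ 1.611 → |1.611 − 1.414| = 0.197
3: 5.09/3.26 ≈ 1.561 → |1.561 − 1.414| = 0.147

1, 3, 2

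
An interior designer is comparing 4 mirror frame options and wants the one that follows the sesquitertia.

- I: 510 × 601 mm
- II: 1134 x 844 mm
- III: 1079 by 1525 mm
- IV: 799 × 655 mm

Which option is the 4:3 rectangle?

Target 4:3 ≈ 1.333.
I: 1.178 (Δ0.155)  II: 1.344 (Δ0.011)  III: 1.413 (Δ0.080)  IV: 1.220 (Δ0.113)

II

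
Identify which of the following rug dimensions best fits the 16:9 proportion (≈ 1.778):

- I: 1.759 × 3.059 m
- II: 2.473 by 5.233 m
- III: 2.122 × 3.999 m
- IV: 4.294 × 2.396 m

IV

Ratios (long/short): I ≈ 1.739; II ≈ 2.116; III ≈ 1.885; IV ≈ 1.792.
16:9 ≈ 1.778; option IV is nearest (Δ 0.014).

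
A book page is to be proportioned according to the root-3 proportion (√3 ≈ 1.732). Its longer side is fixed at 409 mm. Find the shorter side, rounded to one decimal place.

root-3 ≈ 1.73205.
Shorter side = 409 ÷ 1.73205 ≈ 236.136 → 236.1 mm.

236.1 mm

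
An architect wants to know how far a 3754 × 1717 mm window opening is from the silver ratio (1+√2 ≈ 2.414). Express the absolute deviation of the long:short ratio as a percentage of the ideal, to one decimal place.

Ratio = 3754 / 1717 ≈ 2.1864.
Ideal silver ratio ≈ 2.4142. |2.1864 − 2.4142| / 2.4142 ≈ 9.44% → 9.4%.

9.4%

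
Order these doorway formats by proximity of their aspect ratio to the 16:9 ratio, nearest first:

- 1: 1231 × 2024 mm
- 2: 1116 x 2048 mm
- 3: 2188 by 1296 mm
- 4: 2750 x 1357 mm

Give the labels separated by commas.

1: 2024/1231 ≈ 1.644 → |1.644 − 1.778| = 0.134
2: 2048/1116 ≈ 1.835 → |1.835 − 1.778| = 0.057
3: 2188/1296 ≈ 1.688 → |1.688 − 1.778| = 0.090
4: 2750/1357 ≈ 2.027 → |2.027 − 1.778| = 0.249

2, 3, 1, 4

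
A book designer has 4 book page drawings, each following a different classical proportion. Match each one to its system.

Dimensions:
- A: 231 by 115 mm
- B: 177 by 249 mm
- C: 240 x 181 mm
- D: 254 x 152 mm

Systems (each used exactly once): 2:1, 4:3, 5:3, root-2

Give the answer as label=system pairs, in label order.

Ratios: A ≈ 2.009; B ≈ 1.407; C ≈ 1.326; D ≈ 1.671.
Targets: 2:1 ≈ 2.000; 4:3 ≈ 1.333; 5:3 ≈ 1.667; root-2 ≈ 1.414.

A=2:1, B=root-2, C=4:3, D=5:3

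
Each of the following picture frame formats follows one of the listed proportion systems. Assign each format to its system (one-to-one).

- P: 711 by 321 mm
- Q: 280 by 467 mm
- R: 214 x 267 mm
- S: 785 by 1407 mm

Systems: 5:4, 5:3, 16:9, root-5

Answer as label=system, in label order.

P=root-5, Q=5:3, R=5:4, S=16:9

Ratios: P ≈ 2.215; Q ≈ 1.668; R ≈ 1.248; S ≈ 1.792.
Targets: 5:4 ≈ 1.250; 5:3 ≈ 1.667; 16:9 ≈ 1.778; root-5 ≈ 2.236.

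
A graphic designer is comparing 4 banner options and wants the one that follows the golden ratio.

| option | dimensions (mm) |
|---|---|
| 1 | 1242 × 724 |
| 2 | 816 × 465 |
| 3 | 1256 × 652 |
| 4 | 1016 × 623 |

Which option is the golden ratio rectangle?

4

Target golden ratio ≈ 1.618.
1: 1.715 (Δ0.097)  2: 1.755 (Δ0.137)  3: 1.926 (Δ0.308)  4: 1.631 (Δ0.013)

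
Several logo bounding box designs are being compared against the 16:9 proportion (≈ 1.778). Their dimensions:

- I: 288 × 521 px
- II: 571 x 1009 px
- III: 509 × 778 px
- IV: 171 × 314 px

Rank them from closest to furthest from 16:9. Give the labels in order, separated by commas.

II, I, IV, III

Ratios: I = 521 / 288 ≈ 1.809; II = 1009 / 571 ≈ 1.767; III = 778 / 509 ≈ 1.528; IV = 314 / 171 ≈ 1.836.
|Δ from 1.778|: I 0.031; II 0.011; III 0.250; IV 0.058.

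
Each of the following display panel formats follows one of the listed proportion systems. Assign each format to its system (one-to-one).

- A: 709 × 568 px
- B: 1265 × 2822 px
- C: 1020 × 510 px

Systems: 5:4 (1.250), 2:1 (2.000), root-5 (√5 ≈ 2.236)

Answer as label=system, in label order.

A=5:4, B=root-5, C=2:1

A = 709/568 ≈ 1.248 → 5:4 (1.250)
B = 2822/1265 ≈ 2.231 → root-5 (2.236)
C = 1020/510 ≈ 2.000 → 2:1 (2.000)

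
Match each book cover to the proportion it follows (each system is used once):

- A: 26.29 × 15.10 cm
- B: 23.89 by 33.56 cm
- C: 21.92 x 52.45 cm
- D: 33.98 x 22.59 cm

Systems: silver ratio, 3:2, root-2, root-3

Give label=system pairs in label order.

A=root-3, B=root-2, C=silver ratio, D=3:2

Ratios: A ≈ 1.741; B ≈ 1.405; C ≈ 2.393; D ≈ 1.504.
Targets: silver ratio ≈ 2.414; 3:2 ≈ 1.500; root-2 ≈ 1.414; root-3 ≈ 1.732.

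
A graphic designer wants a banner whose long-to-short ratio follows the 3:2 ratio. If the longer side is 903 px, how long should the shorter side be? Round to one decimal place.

602.0 px

3:2 = 1.50000.
Shorter side = 903 ÷ 1.50000 ≈ 602.000 → 602.0 px.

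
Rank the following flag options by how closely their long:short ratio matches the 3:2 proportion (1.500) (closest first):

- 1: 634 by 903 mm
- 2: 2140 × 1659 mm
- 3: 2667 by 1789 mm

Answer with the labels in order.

1: 903/634 ≈ 1.424 → |1.424 − 1.500| = 0.076
2: 2140/1659 ≈ 1.290 → |1.290 − 1.500| = 0.210
3: 2667/1789 ≈ 1.491 → |1.491 − 1.500| = 0.009

3, 1, 2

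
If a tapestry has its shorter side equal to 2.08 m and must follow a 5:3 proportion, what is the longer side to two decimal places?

5:3 ≈ 1.66667.
Longer side = 2.08 × 1.66667 ≈ 3.4667 → 3.47 m.

3.47 m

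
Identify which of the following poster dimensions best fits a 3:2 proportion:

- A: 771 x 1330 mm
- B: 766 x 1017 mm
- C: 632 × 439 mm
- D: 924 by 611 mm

Ratios (long/short): A ≈ 1.725; B ≈ 1.328; C ≈ 1.440; D ≈ 1.512.
3:2 ≈ 1.500; option D is nearest (Δ 0.012).

D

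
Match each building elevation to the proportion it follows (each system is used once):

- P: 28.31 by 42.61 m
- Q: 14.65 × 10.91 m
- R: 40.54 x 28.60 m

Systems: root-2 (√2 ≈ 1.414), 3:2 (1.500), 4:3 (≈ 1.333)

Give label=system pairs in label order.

P=3:2, Q=4:3, R=root-2

Ratios: P ≈ 1.505; Q ≈ 1.343; R ≈ 1.417.
Targets: root-2 ≈ 1.414; 3:2 ≈ 1.500; 4:3 ≈ 1.333.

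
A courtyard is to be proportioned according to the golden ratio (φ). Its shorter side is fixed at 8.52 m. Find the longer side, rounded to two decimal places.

13.79 m

golden ratio ≈ 1.61803.
Longer side = 8.52 × 1.61803 ≈ 13.7856 → 13.79 m.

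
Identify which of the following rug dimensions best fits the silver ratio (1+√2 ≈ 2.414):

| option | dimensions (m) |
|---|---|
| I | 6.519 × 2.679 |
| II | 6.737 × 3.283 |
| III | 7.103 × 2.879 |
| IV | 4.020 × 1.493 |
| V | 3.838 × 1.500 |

I

Ratios (long/short): I ≈ 2.433; II ≈ 2.052; III ≈ 2.467; IV ≈ 2.693; V ≈ 2.559.
silver ratio ≈ 2.414; option I is nearest (Δ 0.019).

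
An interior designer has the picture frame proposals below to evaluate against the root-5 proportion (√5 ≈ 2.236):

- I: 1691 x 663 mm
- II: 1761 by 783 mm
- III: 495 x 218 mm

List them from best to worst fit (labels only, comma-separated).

I: 1691/663 ≈ 2.551 → |2.551 − 2.236| = 0.315
II: 1761/783 ≈ 2.249 → |2.249 − 2.236| = 0.013
III: 495/218 ≈ 2.271 → |2.271 − 2.236| = 0.035

II, III, I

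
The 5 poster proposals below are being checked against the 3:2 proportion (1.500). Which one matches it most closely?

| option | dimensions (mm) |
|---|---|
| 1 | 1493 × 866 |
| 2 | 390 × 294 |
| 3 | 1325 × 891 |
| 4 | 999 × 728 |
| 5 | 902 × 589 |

Ratios (long/short): 1 ≈ 1.724; 2 ≈ 1.327; 3 ≈ 1.487; 4 ≈ 1.372; 5 ≈ 1.531.
3:2 ≈ 1.500; option 3 is nearest (Δ 0.013).

3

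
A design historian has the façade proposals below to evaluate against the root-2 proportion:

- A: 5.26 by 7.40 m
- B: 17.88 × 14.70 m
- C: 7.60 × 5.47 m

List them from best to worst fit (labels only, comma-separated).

A, C, B

A: 7.40/5.26 ≈ 1.407 → |1.407 − 1.414| = 0.007
B: 17.88/14.70 ≈ 1.216 → |1.216 − 1.414| = 0.198
C: 7.60/5.47 ≈ 1.389 → |1.389 − 1.414| = 0.025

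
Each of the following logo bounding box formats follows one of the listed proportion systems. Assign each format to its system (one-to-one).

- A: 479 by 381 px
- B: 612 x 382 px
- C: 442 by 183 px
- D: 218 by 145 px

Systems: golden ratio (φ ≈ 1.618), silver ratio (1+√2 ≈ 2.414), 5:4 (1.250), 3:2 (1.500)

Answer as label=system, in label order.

A=5:4, B=golden ratio, C=silver ratio, D=3:2

A = 479/381 ≈ 1.257 → 5:4 (1.250)
B = 612/382 ≈ 1.602 → golden ratio (1.618)
C = 442/183 ≈ 2.415 → silver ratio (2.414)
D = 218/145 ≈ 1.503 → 3:2 (1.500)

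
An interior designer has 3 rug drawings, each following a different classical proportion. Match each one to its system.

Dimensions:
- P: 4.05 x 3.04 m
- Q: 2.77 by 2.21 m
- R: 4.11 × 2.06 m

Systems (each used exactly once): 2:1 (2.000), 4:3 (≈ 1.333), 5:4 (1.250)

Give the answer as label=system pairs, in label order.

Ratios: P ≈ 1.332; Q ≈ 1.253; R ≈ 1.995.
Targets: 2:1 ≈ 2.000; 4:3 ≈ 1.333; 5:4 ≈ 1.250.

P=4:3, Q=5:4, R=2:1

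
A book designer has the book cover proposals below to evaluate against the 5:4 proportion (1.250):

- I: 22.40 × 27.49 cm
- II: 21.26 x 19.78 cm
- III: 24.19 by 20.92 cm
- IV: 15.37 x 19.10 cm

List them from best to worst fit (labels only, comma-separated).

I: 27.49/22.40 ≈ 1.227 → |1.227 − 1.250| = 0.023
II: 21.26/19.78 ≈ 1.075 → |1.075 − 1.250| = 0.175
III: 24.19/20.92 ≈ 1.156 → |1.156 − 1.250| = 0.094
IV: 19.10/15.37 ≈ 1.243 → |1.243 − 1.250| = 0.007

IV, I, III, II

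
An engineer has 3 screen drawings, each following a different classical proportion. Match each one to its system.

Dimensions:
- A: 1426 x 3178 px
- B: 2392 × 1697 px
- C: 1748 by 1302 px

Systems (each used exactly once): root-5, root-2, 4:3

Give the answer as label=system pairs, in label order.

A = 3178/1426 ≈ 2.229 → root-5 (2.236)
B = 2392/1697 ≈ 1.410 → root-2 (1.414)
C = 1748/1302 ≈ 1.343 → 4:3 (1.333)

A=root-5, B=root-2, C=4:3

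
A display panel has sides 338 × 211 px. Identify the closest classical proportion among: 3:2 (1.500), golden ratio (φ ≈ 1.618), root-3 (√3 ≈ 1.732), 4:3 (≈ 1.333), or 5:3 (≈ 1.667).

golden ratio

338/211 ≈ 1.602. Nearest candidates are golden ratio (1.618, off by 0.016) and 5:3 (1.667, off by 0.065).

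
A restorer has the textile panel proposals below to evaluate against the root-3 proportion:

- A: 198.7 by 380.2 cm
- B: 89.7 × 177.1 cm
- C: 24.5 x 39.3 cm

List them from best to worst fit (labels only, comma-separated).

C, A, B

Ratios: A = 380.2 / 198.7 ≈ 1.913; B = 177.1 / 89.7 ≈ 1.974; C = 39.3 / 24.5 ≈ 1.604.
|Δ from 1.732|: A 0.181; B 0.242; C 0.128.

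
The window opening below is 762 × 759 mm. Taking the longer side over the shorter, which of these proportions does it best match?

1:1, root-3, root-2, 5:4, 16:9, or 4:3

1:1

762/759 ≈ 1.004. Nearest candidates are 1:1 (1.000, off by 0.004) and 5:4 (1.250, off by 0.246).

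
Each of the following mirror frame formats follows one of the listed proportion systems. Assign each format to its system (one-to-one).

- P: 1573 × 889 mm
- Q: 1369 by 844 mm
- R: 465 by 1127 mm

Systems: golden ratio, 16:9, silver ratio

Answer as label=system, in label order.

Ratios: P ≈ 1.769; Q ≈ 1.622; R ≈ 2.424.
Targets: golden ratio ≈ 1.618; 16:9 ≈ 1.778; silver ratio ≈ 2.414.

P=16:9, Q=golden ratio, R=silver ratio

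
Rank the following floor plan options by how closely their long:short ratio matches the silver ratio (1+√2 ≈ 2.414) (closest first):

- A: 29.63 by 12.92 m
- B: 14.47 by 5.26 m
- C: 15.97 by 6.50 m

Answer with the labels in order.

Ratios: A = 29.63 / 12.92 ≈ 2.293; B = 14.47 / 5.26 ≈ 2.751; C = 15.97 / 6.50 ≈ 2.457.
|Δ from 2.414|: A 0.121; B 0.337; C 0.043.

C, A, B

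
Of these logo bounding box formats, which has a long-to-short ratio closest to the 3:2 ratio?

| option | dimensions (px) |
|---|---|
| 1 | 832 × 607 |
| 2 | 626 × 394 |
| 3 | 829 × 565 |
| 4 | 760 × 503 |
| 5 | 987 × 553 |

Ratios (long/short): 1 ≈ 1.371; 2 ≈ 1.589; 3 ≈ 1.467; 4 ≈ 1.511; 5 ≈ 1.785.
3:2 ≈ 1.500; option 4 is nearest (Δ 0.011).

4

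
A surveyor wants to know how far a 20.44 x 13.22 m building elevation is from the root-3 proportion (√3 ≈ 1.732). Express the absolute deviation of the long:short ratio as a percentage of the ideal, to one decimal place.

Ratio = 20.44 / 13.22 ≈ 1.5461.
Ideal root-3 ≈ 1.7321. |1.5461 − 1.7321| / 1.7321 ≈ 10.74% → 10.7%.

10.7%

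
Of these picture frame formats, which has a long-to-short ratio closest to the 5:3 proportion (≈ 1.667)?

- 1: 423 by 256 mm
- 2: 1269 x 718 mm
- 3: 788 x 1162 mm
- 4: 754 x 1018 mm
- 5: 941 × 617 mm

Ratios (long/short): 1 ≈ 1.652; 2 ≈ 1.767; 3 ≈ 1.475; 4 ≈ 1.350; 5 ≈ 1.525.
5:3 ≈ 1.667; option 1 is nearest (Δ 0.015).

1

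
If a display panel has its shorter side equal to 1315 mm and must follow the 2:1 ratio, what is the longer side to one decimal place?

2630.0 mm

2:1 = 2.00000.
Longer side = 1315 × 2.00000 ≈ 2630.000 → 2630.0 mm.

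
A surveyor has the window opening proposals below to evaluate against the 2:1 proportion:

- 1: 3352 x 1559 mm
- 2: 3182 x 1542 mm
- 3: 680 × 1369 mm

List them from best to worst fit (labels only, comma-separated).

Ratios: 1 = 3352 / 1559 ≈ 2.150; 2 = 3182 / 1542 ≈ 2.064; 3 = 1369 / 680 ≈ 2.013.
|Δ from 2.000|: 1 0.150; 2 0.064; 3 0.013.

3, 2, 1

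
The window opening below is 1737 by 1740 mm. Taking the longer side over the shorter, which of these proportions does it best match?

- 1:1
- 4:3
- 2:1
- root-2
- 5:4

1:1

Ratio = 1740 / 1737 ≈ 1.002.
Distances: 1:1 1.000 (Δ 0.002); 4:3 1.333 (Δ 0.331); 2:1 2.000 (Δ 0.998); root-2 1.414 (Δ 0.412); 5:4 1.250 (Δ 0.248).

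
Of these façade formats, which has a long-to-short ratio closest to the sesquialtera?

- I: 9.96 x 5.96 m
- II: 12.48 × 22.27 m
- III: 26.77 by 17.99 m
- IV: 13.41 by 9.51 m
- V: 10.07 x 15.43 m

Target 3:2 ≈ 1.500.
I: 1.671 (Δ0.171)  II: 1.784 (Δ0.284)  III: 1.488 (Δ0.012)  IV: 1.410 (Δ0.090)  V: 1.532 (Δ0.032)

III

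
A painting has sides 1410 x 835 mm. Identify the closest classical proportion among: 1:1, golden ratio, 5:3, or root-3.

5:3

Ratio = 1410 / 835 ≈ 1.689.
Distances: 1:1 1.000 (Δ 0.689); golden ratio 1.618 (Δ 0.071); 5:3 1.667 (Δ 0.022); root-3 1.732 (Δ 0.043).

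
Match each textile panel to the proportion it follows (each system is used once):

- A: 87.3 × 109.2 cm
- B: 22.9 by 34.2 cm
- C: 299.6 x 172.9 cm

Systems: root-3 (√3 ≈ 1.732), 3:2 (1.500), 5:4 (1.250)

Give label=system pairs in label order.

A = 109.2/87.3 ≈ 1.251 → 5:4 (1.250)
B = 34.2/22.9 ≈ 1.493 → 3:2 (1.500)
C = 299.6/172.9 ≈ 1.733 → root-3 (1.732)

A=5:4, B=3:2, C=root-3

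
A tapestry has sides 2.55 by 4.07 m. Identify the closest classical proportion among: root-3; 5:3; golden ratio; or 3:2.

golden ratio

4.07/2.55 ≈ 1.596. Nearest candidates are golden ratio (1.618, off by 0.022) and 5:3 (1.667, off by 0.071).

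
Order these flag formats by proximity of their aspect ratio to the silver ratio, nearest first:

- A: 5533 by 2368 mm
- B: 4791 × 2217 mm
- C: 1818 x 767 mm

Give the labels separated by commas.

Ratios: A = 5533 / 2368 ≈ 2.337; B = 4791 / 2217 ≈ 2.161; C = 1818 / 767 ≈ 2.370.
|Δ from 2.414|: A 0.077; B 0.253; C 0.044.

C, A, B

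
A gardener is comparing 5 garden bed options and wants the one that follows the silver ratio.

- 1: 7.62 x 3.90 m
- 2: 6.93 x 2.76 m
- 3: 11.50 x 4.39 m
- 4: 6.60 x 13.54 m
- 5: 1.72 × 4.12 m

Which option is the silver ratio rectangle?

5

Target silver ratio ≈ 2.414.
1: 1.954 (Δ0.460)  2: 2.511 (Δ0.097)  3: 2.620 (Δ0.206)  4: 2.052 (Δ0.362)  5: 2.395 (Δ0.019)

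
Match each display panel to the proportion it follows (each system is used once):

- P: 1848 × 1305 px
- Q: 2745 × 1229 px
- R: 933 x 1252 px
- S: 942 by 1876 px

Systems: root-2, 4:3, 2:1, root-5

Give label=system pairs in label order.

Ratios: P ≈ 1.416; Q ≈ 2.234; R ≈ 1.342; S ≈ 1.992.
Targets: root-2 ≈ 1.414; 4:3 ≈ 1.333; 2:1 ≈ 2.000; root-5 ≈ 2.236.

P=root-2, Q=root-5, R=4:3, S=2:1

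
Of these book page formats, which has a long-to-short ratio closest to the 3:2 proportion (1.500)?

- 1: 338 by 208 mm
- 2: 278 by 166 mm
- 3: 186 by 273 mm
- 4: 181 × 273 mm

4

Ratios (long/short): 1 ≈ 1.625; 2 ≈ 1.675; 3 ≈ 1.468; 4 ≈ 1.508.
3:2 ≈ 1.500; option 4 is nearest (Δ 0.008).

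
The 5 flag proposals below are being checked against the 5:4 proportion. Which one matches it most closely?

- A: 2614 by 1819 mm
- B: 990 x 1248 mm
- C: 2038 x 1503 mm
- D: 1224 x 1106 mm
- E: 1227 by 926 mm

B

Ratios (long/short): A ≈ 1.437; B ≈ 1.261; C ≈ 1.356; D ≈ 1.107; E ≈ 1.325.
5:4 ≈ 1.250; option B is nearest (Δ 0.011).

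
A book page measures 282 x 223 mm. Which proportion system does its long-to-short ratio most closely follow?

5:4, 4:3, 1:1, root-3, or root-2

Ratio = 282 / 223 ≈ 1.265.
Distances: 5:4 1.250 (Δ 0.015); 4:3 1.333 (Δ 0.068); 1:1 1.000 (Δ 0.265); root-3 1.732 (Δ 0.467); root-2 1.414 (Δ 0.149).

5:4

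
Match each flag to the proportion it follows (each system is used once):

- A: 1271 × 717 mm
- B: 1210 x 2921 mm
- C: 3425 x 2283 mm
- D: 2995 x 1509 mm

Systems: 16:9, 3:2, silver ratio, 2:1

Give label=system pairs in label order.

A=16:9, B=silver ratio, C=3:2, D=2:1

A = 1271/717 ≈ 1.773 → 16:9 (1.778)
B = 2921/1210 ≈ 2.414 → silver ratio (2.414)
C = 3425/2283 ≈ 1.500 → 3:2 (1.500)
D = 2995/1509 ≈ 1.985 → 2:1 (2.000)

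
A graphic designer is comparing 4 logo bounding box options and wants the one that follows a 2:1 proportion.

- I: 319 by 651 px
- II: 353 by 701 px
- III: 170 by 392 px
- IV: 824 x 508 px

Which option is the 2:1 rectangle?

II

Target 2:1 ≈ 2.000.
I: 2.041 (Δ0.041)  II: 1.986 (Δ0.014)  III: 2.306 (Δ0.306)  IV: 1.622 (Δ0.378)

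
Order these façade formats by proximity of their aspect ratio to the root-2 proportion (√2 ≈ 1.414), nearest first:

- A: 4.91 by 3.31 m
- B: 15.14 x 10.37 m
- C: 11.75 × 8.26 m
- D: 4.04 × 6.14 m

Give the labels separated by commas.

A: 4.91/3.31 ≈ 1.483 → |1.483 − 1.414| = 0.069
B: 15.14/10.37 ≈ 1.460 → |1.460 − 1.414| = 0.046
C: 11.75/8.26 ≈ 1.423 → |1.423 − 1.414| = 0.009
D: 6.14/4.04 ≈ 1.520 → |1.520 − 1.414| = 0.106

C, B, A, D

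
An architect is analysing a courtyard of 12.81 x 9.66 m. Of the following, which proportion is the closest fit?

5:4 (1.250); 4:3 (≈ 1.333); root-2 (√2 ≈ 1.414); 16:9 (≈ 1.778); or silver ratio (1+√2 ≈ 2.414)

12.81/9.66 ≈ 1.326. Nearest candidates are 4:3 (1.333, off by 0.007) and 5:4 (1.250, off by 0.076).

4:3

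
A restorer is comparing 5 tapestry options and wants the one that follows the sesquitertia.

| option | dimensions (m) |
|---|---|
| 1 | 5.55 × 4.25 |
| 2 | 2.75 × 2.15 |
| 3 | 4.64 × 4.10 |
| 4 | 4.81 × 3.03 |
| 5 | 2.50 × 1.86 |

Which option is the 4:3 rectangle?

Target 4:3 ≈ 1.333.
1: 1.306 (Δ0.027)  2: 1.279 (Δ0.054)  3: 1.132 (Δ0.201)  4: 1.587 (Δ0.254)  5: 1.344 (Δ0.011)

5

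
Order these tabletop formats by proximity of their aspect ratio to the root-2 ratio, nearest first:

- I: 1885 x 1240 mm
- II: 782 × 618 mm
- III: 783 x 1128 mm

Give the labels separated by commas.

III, I, II

I: 1885/1240 ≈ 1.520 → |1.520 − 1.414| = 0.106
II: 782/618 ≈ 1.265 → |1.265 − 1.414| = 0.149
III: 1128/783 ≈ 1.441 → |1.441 − 1.414| = 0.027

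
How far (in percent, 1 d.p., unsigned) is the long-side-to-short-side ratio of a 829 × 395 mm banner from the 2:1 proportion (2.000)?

4.9%

Ratio = 829 / 395 ≈ 2.0987.
Ideal 2:1 = 2.0000. |2.0987 − 2.0000| / 2.0000 ≈ 4.94% → 4.9%.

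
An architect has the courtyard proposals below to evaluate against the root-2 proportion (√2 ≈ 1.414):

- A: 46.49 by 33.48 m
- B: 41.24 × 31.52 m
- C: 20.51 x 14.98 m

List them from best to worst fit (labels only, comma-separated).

A, C, B

Ratios: A = 46.49 / 33.48 ≈ 1.389; B = 41.24 / 31.52 ≈ 1.308; C = 20.51 / 14.98 ≈ 1.369.
|Δ from 1.414|: A 0.025; B 0.106; C 0.045.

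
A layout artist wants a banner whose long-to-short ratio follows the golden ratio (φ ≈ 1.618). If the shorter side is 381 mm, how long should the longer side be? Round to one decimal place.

golden ratio ≈ 1.61803.
Longer side = 381 × 1.61803 ≈ 616.469 → 616.5 mm.

616.5 mm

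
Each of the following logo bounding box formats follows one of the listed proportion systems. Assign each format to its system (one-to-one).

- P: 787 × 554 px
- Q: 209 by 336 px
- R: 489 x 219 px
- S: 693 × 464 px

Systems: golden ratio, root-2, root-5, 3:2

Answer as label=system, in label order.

P = 787/554 ≈ 1.421 → root-2 (1.414)
Q = 336/209 ≈ 1.608 → golden ratio (1.618)
R = 489/219 ≈ 2.233 → root-5 (2.236)
S = 693/464 ≈ 1.494 → 3:2 (1.500)

P=root-2, Q=golden ratio, R=root-5, S=3:2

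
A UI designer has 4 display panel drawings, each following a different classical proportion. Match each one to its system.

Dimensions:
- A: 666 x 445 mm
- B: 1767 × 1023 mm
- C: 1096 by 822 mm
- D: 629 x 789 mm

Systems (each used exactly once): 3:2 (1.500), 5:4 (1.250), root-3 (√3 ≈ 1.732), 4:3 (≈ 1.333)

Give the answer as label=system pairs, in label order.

A=3:2, B=root-3, C=4:3, D=5:4

A = 666/445 ≈ 1.497 → 3:2 (1.500)
B = 1767/1023 ≈ 1.727 → root-3 (1.732)
C = 1096/822 ≈ 1.333 → 4:3 (1.333)
D = 789/629 ≈ 1.254 → 5:4 (1.250)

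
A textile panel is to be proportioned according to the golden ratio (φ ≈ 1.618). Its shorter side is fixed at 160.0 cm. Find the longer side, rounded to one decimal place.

golden ratio ≈ 1.61803.
Longer side = 160.0 × 1.61803 ≈ 258.885 → 258.9 cm.

258.9 cm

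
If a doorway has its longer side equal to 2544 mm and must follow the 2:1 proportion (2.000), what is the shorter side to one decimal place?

1272.0 mm

2:1 = 2.00000.
Shorter side = 2544 ÷ 2.00000 ≈ 1272.000 → 1272.0 mm.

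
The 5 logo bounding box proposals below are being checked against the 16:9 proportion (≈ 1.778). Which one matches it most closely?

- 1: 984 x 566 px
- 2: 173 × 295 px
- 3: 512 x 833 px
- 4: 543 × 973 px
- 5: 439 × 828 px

4

Target 16:9 ≈ 1.778.
1: 1.739 (Δ0.039)  2: 1.705 (Δ0.073)  3: 1.627 (Δ0.151)  4: 1.792 (Δ0.014)  5: 1.886 (Δ0.108)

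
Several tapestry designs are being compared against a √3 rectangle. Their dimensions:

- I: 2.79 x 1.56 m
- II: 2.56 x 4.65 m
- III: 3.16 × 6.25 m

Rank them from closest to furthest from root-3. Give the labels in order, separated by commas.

I: 2.79/1.56 ≈ 1.788 → |1.788 − 1.732| = 0.056
II: 4.65/2.56 ≈ 1.816 → |1.816 − 1.732| = 0.084
III: 6.25/3.16 ≈ 1.978 → |1.978 − 1.732| = 0.246

I, II, III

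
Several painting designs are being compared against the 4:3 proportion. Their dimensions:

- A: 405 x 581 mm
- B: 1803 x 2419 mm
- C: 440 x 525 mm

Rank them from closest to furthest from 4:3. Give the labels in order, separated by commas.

B, A, C

Ratios: A = 581 / 405 ≈ 1.435; B = 2419 / 1803 ≈ 1.342; C = 525 / 440 ≈ 1.193.
|Δ from 1.333|: A 0.102; B 0.009; C 0.140.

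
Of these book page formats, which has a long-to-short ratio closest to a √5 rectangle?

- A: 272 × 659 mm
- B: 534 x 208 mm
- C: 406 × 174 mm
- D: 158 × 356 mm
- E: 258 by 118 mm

D

Ratios (long/short): A ≈ 2.423; B ≈ 2.567; C ≈ 2.333; D ≈ 2.253; E ≈ 2.186.
root-5 ≈ 2.236; option D is nearest (Δ 0.017).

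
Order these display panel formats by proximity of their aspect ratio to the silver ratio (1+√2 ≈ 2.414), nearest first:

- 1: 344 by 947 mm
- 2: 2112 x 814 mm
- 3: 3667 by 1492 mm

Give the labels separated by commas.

3, 2, 1

1: 947/344 ≈ 2.753 → |2.753 − 2.414| = 0.339
2: 2112/814 ≈ 2.595 → |2.595 − 2.414| = 0.181
3: 3667/1492 ≈ 2.458 → |2.458 − 2.414| = 0.044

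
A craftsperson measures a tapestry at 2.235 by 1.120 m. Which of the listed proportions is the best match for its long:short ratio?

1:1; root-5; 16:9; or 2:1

Ratio = 2.235 / 1.120 ≈ 1.996.
Distances: 1:1 1.000 (Δ 0.996); root-5 2.236 (Δ 0.240); 16:9 1.778 (Δ 0.218); 2:1 2.000 (Δ 0.004).

2:1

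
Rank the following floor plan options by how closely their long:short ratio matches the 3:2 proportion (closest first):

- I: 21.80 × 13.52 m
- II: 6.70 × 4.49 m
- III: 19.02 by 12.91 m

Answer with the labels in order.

II, III, I

Ratios: I = 21.80 / 13.52 ≈ 1.612; II = 6.70 / 4.49 ≈ 1.492; III = 19.02 / 12.91 ≈ 1.473.
|Δ from 1.500|: I 0.112; II 0.008; III 0.027.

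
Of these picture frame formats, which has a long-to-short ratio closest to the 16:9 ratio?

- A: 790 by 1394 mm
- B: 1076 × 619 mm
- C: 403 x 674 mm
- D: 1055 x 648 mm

A

Ratios (long/short): A ≈ 1.765; B ≈ 1.738; C ≈ 1.672; D ≈ 1.628.
16:9 ≈ 1.778; option A is nearest (Δ 0.013).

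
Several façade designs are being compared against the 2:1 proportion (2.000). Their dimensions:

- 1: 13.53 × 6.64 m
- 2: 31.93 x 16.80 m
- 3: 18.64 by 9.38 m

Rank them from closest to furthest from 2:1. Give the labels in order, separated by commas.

3, 1, 2

Ratios: 1 = 13.53 / 6.64 ≈ 2.038; 2 = 31.93 / 16.80 ≈ 1.901; 3 = 18.64 / 9.38 ≈ 1.987.
|Δ from 2.000|: 1 0.038; 2 0.099; 3 0.013.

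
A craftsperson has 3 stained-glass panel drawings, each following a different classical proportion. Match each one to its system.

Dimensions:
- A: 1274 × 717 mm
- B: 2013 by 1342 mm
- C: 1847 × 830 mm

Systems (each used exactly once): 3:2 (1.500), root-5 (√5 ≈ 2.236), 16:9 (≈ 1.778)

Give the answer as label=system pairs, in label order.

A=16:9, B=3:2, C=root-5

A = 1274/717 ≈ 1.777 → 16:9 (1.778)
B = 2013/1342 ≈ 1.500 → 3:2 (1.500)
C = 1847/830 ≈ 2.225 → root-5 (2.236)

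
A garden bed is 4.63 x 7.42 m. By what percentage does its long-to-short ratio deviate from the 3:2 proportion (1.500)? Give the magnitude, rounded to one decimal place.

Ratio = 7.42 / 4.63 ≈ 1.6026.
Ideal 3:2 = 1.5000. |1.6026 − 1.5000| / 1.5000 ≈ 6.84% → 6.8%.

6.8%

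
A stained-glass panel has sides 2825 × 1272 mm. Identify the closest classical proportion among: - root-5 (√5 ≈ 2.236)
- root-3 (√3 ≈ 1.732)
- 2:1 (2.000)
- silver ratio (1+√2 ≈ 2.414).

Ratio = 2825 / 1272 ≈ 2.221.
Distances: root-5 2.236 (Δ 0.015); root-3 1.732 (Δ 0.489); 2:1 2.000 (Δ 0.221); silver ratio 2.414 (Δ 0.193).

root-5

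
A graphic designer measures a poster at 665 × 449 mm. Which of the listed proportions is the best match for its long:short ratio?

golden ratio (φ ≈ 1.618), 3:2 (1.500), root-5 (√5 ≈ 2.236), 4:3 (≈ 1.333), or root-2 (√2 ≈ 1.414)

3:2

Ratio = 665 / 449 ≈ 1.481.
Distances: golden ratio 1.618 (Δ 0.137); 3:2 1.500 (Δ 0.019); root-5 2.236 (Δ 0.755); 4:3 1.333 (Δ 0.148); root-2 1.414 (Δ 0.067).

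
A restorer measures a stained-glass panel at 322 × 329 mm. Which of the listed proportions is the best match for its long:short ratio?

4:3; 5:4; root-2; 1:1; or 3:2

Ratio = 329 / 322 ≈ 1.022.
Distances: 4:3 1.333 (Δ 0.311); 5:4 1.250 (Δ 0.228); root-2 1.414 (Δ 0.392); 1:1 1.000 (Δ 0.022); 3:2 1.500 (Δ 0.478).

1:1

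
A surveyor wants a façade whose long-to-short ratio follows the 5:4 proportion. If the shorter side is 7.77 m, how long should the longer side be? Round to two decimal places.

9.71 m

5:4 = 1.25000.
Longer side = 7.77 × 1.25000 ≈ 9.7125 → 9.71 m.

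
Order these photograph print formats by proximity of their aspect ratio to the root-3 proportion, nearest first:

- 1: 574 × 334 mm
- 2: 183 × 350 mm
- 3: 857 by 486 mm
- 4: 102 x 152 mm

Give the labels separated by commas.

1, 3, 2, 4

1: 574/334 ≈ 1.719 → |1.719 − 1.732| = 0.013
2: 350/183 ≈ 1.913 → |1.913 − 1.732| = 0.181
3: 857/486 ≈ 1.763 → |1.763 − 1.732| = 0.031
4: 152/102 ≈ 1.490 → |1.490 − 1.732| = 0.242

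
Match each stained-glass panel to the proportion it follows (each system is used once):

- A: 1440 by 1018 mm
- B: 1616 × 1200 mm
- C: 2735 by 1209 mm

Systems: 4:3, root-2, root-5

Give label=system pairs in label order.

A=root-2, B=4:3, C=root-5

A = 1440/1018 ≈ 1.415 → root-2 (1.414)
B = 1616/1200 ≈ 1.347 → 4:3 (1.333)
C = 2735/1209 ≈ 2.262 → root-5 (2.236)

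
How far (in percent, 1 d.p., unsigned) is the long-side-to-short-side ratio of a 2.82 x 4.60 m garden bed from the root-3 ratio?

Ratio = 4.60 / 2.82 ≈ 1.6312.
Ideal root-3 ≈ 1.7321. |1.6312 − 1.7321| / 1.7321 ≈ 5.83% → 5.8%.

5.8%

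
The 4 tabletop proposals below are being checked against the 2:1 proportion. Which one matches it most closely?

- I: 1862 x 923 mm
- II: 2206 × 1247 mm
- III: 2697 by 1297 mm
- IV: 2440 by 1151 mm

I

Ratios (long/short): I ≈ 2.017; II ≈ 1.769; III ≈ 2.079; IV ≈ 2.120.
2:1 ≈ 2.000; option I is nearest (Δ 0.017).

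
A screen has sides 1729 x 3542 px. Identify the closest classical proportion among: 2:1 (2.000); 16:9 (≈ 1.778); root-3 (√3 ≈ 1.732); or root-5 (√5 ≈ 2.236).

3542/1729 ≈ 2.049. Nearest candidates are 2:1 (2.000, off by 0.049) and root-5 (2.236, off by 0.187).

2:1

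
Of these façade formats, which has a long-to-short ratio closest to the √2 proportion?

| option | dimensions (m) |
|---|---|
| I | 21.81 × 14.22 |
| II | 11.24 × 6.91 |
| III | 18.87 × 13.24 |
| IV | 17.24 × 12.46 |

Ratios (long/short): I ≈ 1.534; II ≈ 1.627; III ≈ 1.425; IV ≈ 1.384.
root-2 ≈ 1.414; option III is nearest (Δ 0.011).

III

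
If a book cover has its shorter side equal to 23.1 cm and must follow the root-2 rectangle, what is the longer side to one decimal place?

32.7 cm

root-2 ≈ 1.41421.
Longer side = 23.1 × 1.41421 ≈ 32.668 → 32.7 cm.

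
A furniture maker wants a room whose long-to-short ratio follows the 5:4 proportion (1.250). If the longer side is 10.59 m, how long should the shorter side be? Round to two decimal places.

8.47 m

5:4 = 1.25000.
Shorter side = 10.59 ÷ 1.25000 ≈ 8.4720 → 8.47 m.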